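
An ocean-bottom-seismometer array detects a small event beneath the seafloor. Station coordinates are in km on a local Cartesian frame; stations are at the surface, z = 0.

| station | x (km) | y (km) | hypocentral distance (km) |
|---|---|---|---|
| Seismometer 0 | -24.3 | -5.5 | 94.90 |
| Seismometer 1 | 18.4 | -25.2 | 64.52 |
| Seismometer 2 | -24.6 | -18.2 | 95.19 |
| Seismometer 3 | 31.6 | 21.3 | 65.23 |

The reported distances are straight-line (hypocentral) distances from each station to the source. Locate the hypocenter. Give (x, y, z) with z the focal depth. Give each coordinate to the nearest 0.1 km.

Each station gives a sphere (x−x_i)² + (y−y_i)² + z² = d_i² (stations at z=0).
Subtracting the Seismometer 0 sphere from Seismometer 1 and Seismometer 2: z² cancels, leaving linear equations in x and y:
85.4 x − 39.4 y = 5196.04
-0.6 x − 25.4 y = 260.53
Solving: x ≈ 55.506, y ≈ -11.568 km (keep extra digits for the depth step; rounded: 55.5, -11.6).
Then from the Seismometer 0 sphere: z² = 94.90² − (x + 24.3)² − (y + 5.5)² with x = 55.506, y = -11.568, so z ≈ 50.992 ≈ 51.0 km.
Check against Seismometer 3 (with the unrounded solution): distance 65.21 ≈ 65.23 km. ✓

(55.5, -11.6, 51.0)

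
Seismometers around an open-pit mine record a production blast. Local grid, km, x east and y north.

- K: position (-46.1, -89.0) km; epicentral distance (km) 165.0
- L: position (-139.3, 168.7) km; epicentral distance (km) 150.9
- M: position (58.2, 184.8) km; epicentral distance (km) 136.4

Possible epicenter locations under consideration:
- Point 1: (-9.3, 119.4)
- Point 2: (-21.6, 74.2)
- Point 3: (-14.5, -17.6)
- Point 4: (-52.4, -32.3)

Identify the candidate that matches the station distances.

Point 2

For each candidate, compare |candidate − station| to the reported distance:
Point 1: residuals K 46.6, L 11.9, M 42.4 → max 46.6 km
Point 2: residuals K 0.0, L 0.0, M 0.0 → max 0.0 km
Point 3: residuals K 86.9, L 73.3, M 78.7 → max 86.9 km
Point 4: residuals K 108.0, L 68.1, M 107.2 → max 108.0 km
Only Point 2 has all residuals ≈ 0.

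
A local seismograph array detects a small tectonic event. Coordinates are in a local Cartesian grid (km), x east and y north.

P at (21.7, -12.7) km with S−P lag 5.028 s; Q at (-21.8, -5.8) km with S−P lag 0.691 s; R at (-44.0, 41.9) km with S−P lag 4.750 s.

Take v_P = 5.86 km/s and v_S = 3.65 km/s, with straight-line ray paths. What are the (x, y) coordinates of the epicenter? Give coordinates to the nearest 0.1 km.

Distance from S−P lag: d = Δt · v_P v_S / (v_P − v_S) = Δt · (5.86·3.65)/(5.86−3.65) ≈ 9.6783·Δt.
So d_P = 48.66, d_Q = 6.69, d_R = 45.97 km.
Circle about each station: (x − 21.7)² + (y + 12.7)² = 48.66²; (x + 21.8)² + (y + 5.8)² = 6.69²; (x + 44.0)² + (y − 41.9)² = 45.97².
Subtracting pairs of circle equations eliminates x²+y² and gives linear equations (the radical axes):
-87.0 x + 13.8 y = 2199.74
-131.4 x + 109.2 y = 3313.98
Solving the 2×2 system: x ≈ -25.3, y ≈ -0.1 km.

(-25.3, -0.1)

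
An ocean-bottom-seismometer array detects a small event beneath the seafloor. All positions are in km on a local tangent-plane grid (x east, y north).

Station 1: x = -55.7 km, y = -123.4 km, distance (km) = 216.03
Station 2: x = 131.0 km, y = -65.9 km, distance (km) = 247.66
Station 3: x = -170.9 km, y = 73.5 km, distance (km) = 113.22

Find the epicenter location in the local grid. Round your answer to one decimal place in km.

Circle about each station: (x + 55.7)² + (y + 123.4)² = 216.03²; (x − 131.0)² + (y + 65.9)² = 247.66²; (x + 170.9)² + (y − 73.5)² = 113.22².
Subtracting the Station 1 equation from the Station 2 and Station 3 equations removes the quadratic terms:
373.4 x + 115.0 y = -11492.75
-230.4 x + 393.8 y = 50129.20
Solving the 2×2 system: x ≈ -59.3, y ≈ 92.6 km.

-59.3 km east, 92.6 km north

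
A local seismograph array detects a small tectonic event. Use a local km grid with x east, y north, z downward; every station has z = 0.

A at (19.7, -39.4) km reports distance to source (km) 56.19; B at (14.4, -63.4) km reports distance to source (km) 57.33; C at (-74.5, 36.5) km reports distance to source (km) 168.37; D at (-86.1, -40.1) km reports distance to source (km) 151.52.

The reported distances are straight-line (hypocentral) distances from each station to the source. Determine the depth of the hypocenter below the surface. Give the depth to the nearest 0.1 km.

Each station gives a sphere (x−x_i)² + (y−y_i)² + z² = d_i² (stations at z=0).
Subtracting the A sphere from B and C: z² cancels, leaving linear equations in x and y:
-10.6 x − 48.0 y = 2157.06
-188.4 x + 151.8 y = -20249.09
Solving: x ≈ 60.505, y ≈ -58.300 km (keep extra digits for the depth step; rounded: 60.5, -58.3).
Then from the A sphere: z² = 56.19² − (x − 19.7)² − (y + 39.4)² with x = 60.505, y = -58.300, so z ≈ 33.691 ≈ 33.7 km.
Check against D (with the unrounded solution): distance 151.52 ≈ 151.52 km. ✓

33.7 km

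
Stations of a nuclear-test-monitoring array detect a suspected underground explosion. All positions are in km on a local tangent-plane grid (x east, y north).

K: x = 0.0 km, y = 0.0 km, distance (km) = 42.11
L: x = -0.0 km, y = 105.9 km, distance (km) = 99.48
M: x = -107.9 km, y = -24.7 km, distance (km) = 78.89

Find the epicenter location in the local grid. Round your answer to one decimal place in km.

(-39.5, 14.6)

Circle about each station: x² + y² = 42.11²; x² + (y − 105.9)² = 99.48²; (x + 107.9)² + (y + 24.7)² = 78.89².
Subtracting the K equation from the L and M equations removes the quadratic terms:
-0.0 x + 211.8 y = 3091.79
-215.8 x − 49.4 y = 7802.12
Solving the 2×2 system: x ≈ -39.5, y ≈ 14.6 km.
Check against K (with the unrounded x, y): √(x²+y²) = 42.11 ≈ 42.11 km. ✓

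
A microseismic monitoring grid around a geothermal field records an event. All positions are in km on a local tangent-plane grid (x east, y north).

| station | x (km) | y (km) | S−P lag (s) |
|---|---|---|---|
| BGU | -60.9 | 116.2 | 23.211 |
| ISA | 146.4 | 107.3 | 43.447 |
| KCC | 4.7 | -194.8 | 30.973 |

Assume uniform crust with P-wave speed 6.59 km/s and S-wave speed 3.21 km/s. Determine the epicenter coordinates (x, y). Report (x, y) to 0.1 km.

-90.6 km east, -26.0 km north

Distance from S−P lag: d = Δt · v_P v_S / (v_P − v_S) = Δt · (6.59·3.21)/(6.59−3.21) ≈ 6.2586·Δt.
So d_BGU = 145.27, d_ISA = 271.92, d_KCC = 193.85 km.
Circle about each station: (x + 60.9)² + (y − 116.2)² = 145.27²; (x − 146.4)² + (y − 107.3)² = 271.92²; (x − 4.7)² + (y + 194.8)² = 193.85².
Subtracting the BGU equation from the ISA and KCC equations removes the quadratic terms:
414.6 x − 17.8 y = -37102.11
131.2 x − 622.0 y = 4283.43
Solving the 2×2 system: x ≈ -90.6, y ≈ -26.0 km.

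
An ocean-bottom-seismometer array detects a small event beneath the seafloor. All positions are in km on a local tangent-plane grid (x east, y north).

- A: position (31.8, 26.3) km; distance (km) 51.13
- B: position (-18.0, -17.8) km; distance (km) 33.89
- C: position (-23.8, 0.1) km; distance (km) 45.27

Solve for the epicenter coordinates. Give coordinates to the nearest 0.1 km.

Circle about each station: (x − 31.8)² + (y − 26.3)² = 51.13²; (x + 18.0)² + (y + 17.8)² = 33.89²; (x + 23.8)² + (y − 0.1)² = 45.27².
Subtracting the A equation from the B and C equations removes the quadratic terms:
-99.6 x − 88.2 y = 403.65
-111.2 x − 52.4 y = -571.58
Solving the 2×2 system: x ≈ 15.6, y ≈ -22.2 km.

(15.6, -22.2)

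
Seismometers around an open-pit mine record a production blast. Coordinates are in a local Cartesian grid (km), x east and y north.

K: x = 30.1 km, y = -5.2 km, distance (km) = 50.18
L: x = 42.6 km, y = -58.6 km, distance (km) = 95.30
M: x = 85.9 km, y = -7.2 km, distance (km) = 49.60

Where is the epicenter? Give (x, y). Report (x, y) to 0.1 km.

x ≈ 60.0 km, y ≈ 35.1 km

Circle about each station: (x − 30.1)² + (y + 5.2)² = 50.18²; (x − 42.6)² + (y + 58.6)² = 95.30²; (x − 85.9)² + (y + 7.2)² = 49.60².
Subtracting the K equation from the L and M equations removes the quadratic terms:
25.0 x − 106.8 y = -2248.39
111.6 x − 4.0 y = 6555.47
Solving the 2×2 system: x ≈ 60.0, y ≈ 35.1 km.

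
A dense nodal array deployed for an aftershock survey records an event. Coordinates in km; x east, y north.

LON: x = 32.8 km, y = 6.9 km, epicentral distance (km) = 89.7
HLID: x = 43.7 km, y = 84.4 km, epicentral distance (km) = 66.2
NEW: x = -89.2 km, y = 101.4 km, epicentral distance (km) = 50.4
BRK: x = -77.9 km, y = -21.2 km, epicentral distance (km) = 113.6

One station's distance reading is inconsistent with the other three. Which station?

Solve using three stations at a time. Using LON, HLID, BRK (subtract circle equations pairwise → linear system) gives (x, y) ≈ (-22.2, 77.8).
Distances from that point to each station vs reported:
  LON: calculated 89.7 vs reported 89.7 → residual 0.0 km
  HLID: calculated 66.2 vs reported 66.2 → residual 0.0 km
  NEW: calculated 71.1 vs reported 50.4 → residual 20.7 km
  BRK: calculated 113.6 vs reported 113.6 → residual 0.0 km
LON, HLID, BRK are mutually consistent (residuals ≈ 0); NEW is off by 20.7 km.

NEW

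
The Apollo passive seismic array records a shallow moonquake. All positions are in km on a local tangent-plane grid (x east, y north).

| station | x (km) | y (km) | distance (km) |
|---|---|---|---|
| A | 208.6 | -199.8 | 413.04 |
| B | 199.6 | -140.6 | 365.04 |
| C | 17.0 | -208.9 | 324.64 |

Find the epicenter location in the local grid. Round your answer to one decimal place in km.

x ≈ -72.0 km, y ≈ 103.3 km

Circle about each station: (x − 208.6)² + (y + 199.8)² = 413.04²; (x − 199.6)² + (y + 140.6)² = 365.04²; (x − 17.0)² + (y + 208.9)² = 324.64².
Subtracting pairs of circle equations eliminates x²+y² and gives linear equations (the radical axes):
-18.0 x + 118.4 y = 13522.36
-383.2 x − 18.2 y = 25705.12
Solving the 2×2 system: x ≈ -72.0, y ≈ 103.3 km.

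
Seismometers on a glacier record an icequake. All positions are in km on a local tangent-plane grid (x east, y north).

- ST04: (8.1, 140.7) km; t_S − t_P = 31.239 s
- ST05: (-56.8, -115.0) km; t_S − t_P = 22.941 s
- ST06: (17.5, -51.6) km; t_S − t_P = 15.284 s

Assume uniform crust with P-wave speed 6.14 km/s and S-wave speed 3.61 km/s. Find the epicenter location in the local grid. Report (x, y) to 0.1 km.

Distance from S−P lag: d = Δt · v_P v_S / (v_P − v_S) = Δt · (6.14·3.61)/(6.14−3.61) ≈ 8.7610·Δt.
So d_ST04 = 273.69, d_ST05 = 200.99, d_ST06 = 133.90 km.
Circle about each station: (x − 8.1)² + (y − 140.7)² = 273.69²; (x + 56.8)² + (y + 115.0)² = 200.99²; (x − 17.5)² + (y + 51.6)² = 133.90².
Subtracting the ST04 equation from the ST05 and ST06 equations removes the quadratic terms:
-129.8 x − 511.4 y = 31098.38
18.8 x − 384.6 y = 40083.72
Solving the 2×2 system: x ≈ 143.4, y ≈ -97.2 km.
Check against ST04 (with the unrounded x, y): √((x − 8.1)²+(y − 140.7)²) = 273.70 ≈ 273.69 km. ✓

x ≈ 143.4 km, y ≈ -97.2 km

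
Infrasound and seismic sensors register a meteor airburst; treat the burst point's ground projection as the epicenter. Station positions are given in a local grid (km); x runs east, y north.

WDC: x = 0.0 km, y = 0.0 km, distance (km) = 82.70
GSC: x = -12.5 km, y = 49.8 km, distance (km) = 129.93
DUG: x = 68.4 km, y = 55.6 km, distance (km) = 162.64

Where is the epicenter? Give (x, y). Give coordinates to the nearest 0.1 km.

Circle about each station: x² + y² = 82.70²; (x + 12.5)² + (y − 49.8)² = 129.93²; (x − 68.4)² + (y − 55.6)² = 162.64².
Subtracting the WDC equation from the GSC and DUG equations removes the quadratic terms:
-25.0 x + 99.6 y = -7406.22
136.8 x + 111.2 y = -11842.56
Solving the 2×2 system: x ≈ -21.7, y ≈ -79.8 km.
Check against WDC (with the unrounded x, y): √(x²+y²) = 82.70 ≈ 82.70 km. ✓

x ≈ -21.7 km, y ≈ -79.8 km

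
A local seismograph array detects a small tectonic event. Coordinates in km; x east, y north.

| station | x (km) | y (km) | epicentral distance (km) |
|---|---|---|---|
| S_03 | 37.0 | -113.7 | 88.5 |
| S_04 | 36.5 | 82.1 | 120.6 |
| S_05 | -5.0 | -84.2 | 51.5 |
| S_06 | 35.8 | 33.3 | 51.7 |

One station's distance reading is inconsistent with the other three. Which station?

Solve using three stations at a time. Using S_03, S_04, S_05 (subtract circle equations pairwise → linear system) gives (x, y) ≈ (0.6, -33.0).
Distances from that point to each station vs reported:
  S_03: calculated 88.5 vs reported 88.5 → residual 0.0 km
  S_04: calculated 120.6 vs reported 120.6 → residual 0.0 km
  S_05: calculated 51.5 vs reported 51.5 → residual 0.0 km
  S_06: calculated 75.1 vs reported 51.7 → residual 23.4 km
S_03, S_04, S_05 are mutually consistent (residuals ≈ 0); S_06 is off by 23.4 km.

S_06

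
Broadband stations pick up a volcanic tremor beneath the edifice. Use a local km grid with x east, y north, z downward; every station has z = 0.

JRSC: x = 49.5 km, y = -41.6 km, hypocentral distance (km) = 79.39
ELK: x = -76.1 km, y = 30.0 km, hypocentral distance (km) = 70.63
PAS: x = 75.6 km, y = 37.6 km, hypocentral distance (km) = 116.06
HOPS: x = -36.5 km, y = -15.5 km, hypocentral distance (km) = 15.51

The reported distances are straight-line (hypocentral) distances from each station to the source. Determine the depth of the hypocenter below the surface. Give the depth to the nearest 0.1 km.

depth ≈ 10.7 km

Each station gives a sphere (x−x_i)² + (y−y_i)² + z² = d_i² (stations at z=0).
Subtracting the JRSC sphere from ELK and PAS: z² cancels, leaving linear equations in x and y:
-251.2 x + 143.2 y = 3824.58
52.2 x + 158.4 y = -4218.84
Solving: x ≈ -25.599, y ≈ -18.198 km (keep extra digits for the depth step; rounded: -25.6, -18.2).
Then from the JRSC sphere: z² = 79.39² − (x − 49.5)² − (y + 41.6)² with x = -25.599, y = -18.198, so z ≈ 10.736 ≈ 10.7 km.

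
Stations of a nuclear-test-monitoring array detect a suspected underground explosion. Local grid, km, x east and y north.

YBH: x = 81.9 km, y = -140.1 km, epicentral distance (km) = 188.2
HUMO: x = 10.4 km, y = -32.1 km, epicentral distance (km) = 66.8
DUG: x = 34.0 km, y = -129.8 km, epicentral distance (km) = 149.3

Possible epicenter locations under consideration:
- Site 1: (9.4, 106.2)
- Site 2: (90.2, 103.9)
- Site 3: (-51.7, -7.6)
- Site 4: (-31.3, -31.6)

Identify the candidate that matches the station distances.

Site 3

For each candidate, compare |candidate − station| to the reported distance:
Site 1: residuals YBH 68.5, HUMO 71.5, DUG 88.0 → max 88.0 km
Site 2: residuals YBH 55.9, HUMO 90.9, DUG 91.1 → max 91.1 km
Site 3: residuals YBH 0.0, HUMO 0.0, DUG 0.0 → max 0.0 km
Site 4: residuals YBH 31.4, HUMO 25.1, DUG 31.4 → max 31.4 km
Only Site 3 has all residuals ≈ 0.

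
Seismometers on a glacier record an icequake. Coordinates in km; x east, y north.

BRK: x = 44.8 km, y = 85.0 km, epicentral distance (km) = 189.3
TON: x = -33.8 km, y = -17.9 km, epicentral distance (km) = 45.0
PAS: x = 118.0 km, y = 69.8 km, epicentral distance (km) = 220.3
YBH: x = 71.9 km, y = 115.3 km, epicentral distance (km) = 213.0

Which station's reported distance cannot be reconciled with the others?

BRK

Solve using three stations at a time. Using TON, PAS, YBH (subtract circle equations pairwise → linear system) gives (x, y) ≈ (-71.9, -41.8).
Distances from that point to each station vs reported:
  BRK: calculated 172.4 vs reported 189.3 → residual 16.9 km
  TON: calculated 45.0 vs reported 45.0 → residual 0.0 km
  PAS: calculated 220.3 vs reported 220.3 → residual 0.0 km
  YBH: calculated 213.0 vs reported 213.0 → residual 0.0 km
TON, PAS, YBH are mutually consistent (residuals ≈ 0); BRK is off by 16.9 km.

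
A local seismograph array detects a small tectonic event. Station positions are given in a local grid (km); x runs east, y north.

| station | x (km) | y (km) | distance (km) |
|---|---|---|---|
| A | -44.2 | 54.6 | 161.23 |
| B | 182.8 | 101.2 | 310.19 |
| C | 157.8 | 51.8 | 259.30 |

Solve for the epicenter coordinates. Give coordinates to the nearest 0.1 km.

-47.5 km east, -106.6 km north

Circle about each station: (x + 44.2)² + (y − 54.6)² = 161.23²; (x − 182.8)² + (y − 101.2)² = 310.19²; (x − 157.8)² + (y − 51.8)² = 259.30².
Subtracting the A equation from the B and C equations removes the quadratic terms:
454.0 x + 93.2 y = -31500.24
404.0 x − 5.6 y = -18592.10
Solving the 2×2 system: x ≈ -47.5, y ≈ -106.6 km.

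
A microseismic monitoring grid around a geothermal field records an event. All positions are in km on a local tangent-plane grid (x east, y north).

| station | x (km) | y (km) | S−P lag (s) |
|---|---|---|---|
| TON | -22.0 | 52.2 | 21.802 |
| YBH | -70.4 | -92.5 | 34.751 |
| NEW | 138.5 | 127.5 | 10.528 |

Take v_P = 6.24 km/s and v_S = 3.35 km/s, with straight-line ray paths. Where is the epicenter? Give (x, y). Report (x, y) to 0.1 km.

x ≈ 135.7 km, y ≈ 51.4 km

Distance from S−P lag: d = Δt · v_P v_S / (v_P − v_S) = Δt · (6.24·3.35)/(6.24−3.35) ≈ 7.2332·Δt.
So d_TON = 157.70, d_YBH = 251.36, d_NEW = 76.15 km.
Circle about each station: (x + 22.0)² + (y − 52.2)² = 157.70²; (x + 70.4)² + (y + 92.5)² = 251.36²; (x − 138.5)² + (y − 127.5)² = 76.15².
Subtracting pairs of circle equations eliminates x²+y² and gives linear equations (the radical axes):
-96.8 x − 289.4 y = -28008.99
321.0 x + 150.6 y = 51300.13
Solving the 2×2 system: x ≈ 135.7, y ≈ 51.4 km.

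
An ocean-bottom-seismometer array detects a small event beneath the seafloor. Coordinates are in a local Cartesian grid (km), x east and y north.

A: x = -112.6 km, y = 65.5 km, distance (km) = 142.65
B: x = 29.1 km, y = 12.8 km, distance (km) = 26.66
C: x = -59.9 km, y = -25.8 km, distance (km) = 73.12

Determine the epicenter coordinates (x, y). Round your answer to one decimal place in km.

Circle about each station: (x + 112.6)² + (y − 65.5)² = 142.65²; (x − 29.1)² + (y − 12.8)² = 26.66²; (x + 59.9)² + (y + 25.8)² = 73.12².
Subtracting the A equation from the B and C equations removes the quadratic terms:
283.4 x − 105.4 y = 3679.91
105.4 x − 182.6 y = 2287.13
Solving the 2×2 system: x ≈ 10.6, y ≈ -6.4 km.

(10.6, -6.4)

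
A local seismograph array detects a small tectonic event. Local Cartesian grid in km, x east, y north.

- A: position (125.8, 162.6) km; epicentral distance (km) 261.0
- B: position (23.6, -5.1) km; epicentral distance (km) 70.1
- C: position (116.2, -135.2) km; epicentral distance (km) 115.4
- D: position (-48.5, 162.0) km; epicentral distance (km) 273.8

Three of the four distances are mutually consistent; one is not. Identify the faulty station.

Solve using three stations at a time. Using A, B, C (subtract circle equations pairwise → linear system) gives (x, y) ≈ (17.7, -75.0).
Distances from that point to each station vs reported:
  A: calculated 261.0 vs reported 261.0 → residual 0.0 km
  B: calculated 70.1 vs reported 70.1 → residual 0.0 km
  C: calculated 115.4 vs reported 115.4 → residual 0.0 km
  D: calculated 246.1 vs reported 273.8 → residual 27.7 km
A, B, C are mutually consistent (residuals ≈ 0); D is off by 27.7 km.

D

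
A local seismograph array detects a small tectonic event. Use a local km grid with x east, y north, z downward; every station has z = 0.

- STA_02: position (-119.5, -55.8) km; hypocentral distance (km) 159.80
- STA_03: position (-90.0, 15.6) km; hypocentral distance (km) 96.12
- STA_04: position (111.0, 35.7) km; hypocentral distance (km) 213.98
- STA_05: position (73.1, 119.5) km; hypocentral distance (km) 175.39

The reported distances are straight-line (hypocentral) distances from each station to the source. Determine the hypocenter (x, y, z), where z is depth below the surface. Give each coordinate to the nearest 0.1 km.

Each station gives a sphere (x−x_i)² + (y−y_i)² + z² = d_i² (stations at z=0).
Subtracting the STA_02 sphere from STA_03 and STA_04: z² cancels, leaving linear equations in x and y:
59.0 x + 142.8 y = 7246.46
461.0 x + 183.0 y = -24049.80
Solving: x ≈ -86.500, y ≈ 86.484 km (keep extra digits for the depth step; rounded: -86.5, 86.5).
Then from the STA_02 sphere: z² = 159.80² − (x + 119.5)² − (y + 55.8)² with x = -86.500, y = 86.484, so z ≈ 64.825 ≈ 64.8 km.
Check against STA_05 (with the unrounded solution): distance 175.40 ≈ 175.39 km. ✓

x ≈ -86.5 km, y ≈ 86.5 km, depth ≈ 64.8 km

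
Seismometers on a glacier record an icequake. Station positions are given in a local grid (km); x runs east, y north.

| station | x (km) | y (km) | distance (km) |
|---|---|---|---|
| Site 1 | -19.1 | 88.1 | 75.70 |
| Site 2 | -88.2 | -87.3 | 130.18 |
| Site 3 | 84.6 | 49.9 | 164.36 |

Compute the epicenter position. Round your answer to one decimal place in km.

(-79.6, 42.6)

Circle about each station: (x + 19.1)² + (y − 88.1)² = 75.70²; (x + 88.2)² + (y + 87.3)² = 130.18²; (x − 84.6)² + (y − 49.9)² = 164.36².
Subtracting pairs of circle equations eliminates x²+y² and gives linear equations (the radical axes):
-138.2 x − 350.8 y = -3942.23
207.4 x − 76.4 y = -19762.97
Solving the 2×2 system: x ≈ -79.6, y ≈ 42.6 km.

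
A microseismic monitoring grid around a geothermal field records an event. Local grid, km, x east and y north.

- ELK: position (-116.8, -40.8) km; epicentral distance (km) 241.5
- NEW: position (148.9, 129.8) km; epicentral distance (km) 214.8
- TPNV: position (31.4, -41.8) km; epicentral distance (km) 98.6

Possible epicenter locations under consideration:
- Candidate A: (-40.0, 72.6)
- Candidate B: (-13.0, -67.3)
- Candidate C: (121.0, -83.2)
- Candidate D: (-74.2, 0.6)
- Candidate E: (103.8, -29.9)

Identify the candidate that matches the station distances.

Candidate C

For each candidate, compare |candidate − station| to the reported distance:
Candidate A: residuals ELK 104.5, NEW 17.4, TPNV 36.3 → max 104.5 km
Candidate B: residuals ELK 134.4, NEW 40.3, TPNV 47.4 → max 134.4 km
Candidate C: residuals ELK 0.1, NEW 0.0, TPNV 0.1 → max 0.1 km
Candidate D: residuals ELK 182.1, NEW 43.0, TPNV 15.2 → max 182.1 km
Candidate E: residuals ELK 20.6, NEW 48.9, TPNV 25.2 → max 48.9 km
Only Candidate C has all residuals ≈ 0.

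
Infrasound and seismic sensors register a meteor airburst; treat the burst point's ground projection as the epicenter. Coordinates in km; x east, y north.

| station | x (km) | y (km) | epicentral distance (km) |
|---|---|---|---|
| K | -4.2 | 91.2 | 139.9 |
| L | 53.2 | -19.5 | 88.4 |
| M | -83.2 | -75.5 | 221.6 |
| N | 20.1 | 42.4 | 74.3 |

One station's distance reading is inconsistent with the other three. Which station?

Solve using three stations at a time. Using L, M, N (subtract circle equations pairwise → linear system) gives (x, y) ≈ (92.3, 59.8).
Distances from that point to each station vs reported:
  K: calculated 101.5 vs reported 139.9 → residual 38.4 km
  L: calculated 88.4 vs reported 88.4 → residual 0.0 km
  M: calculated 221.6 vs reported 221.6 → residual 0.0 km
  N: calculated 74.3 vs reported 74.3 → residual 0.0 km
L, M, N are mutually consistent (residuals ≈ 0); K is off by 38.4 km.

K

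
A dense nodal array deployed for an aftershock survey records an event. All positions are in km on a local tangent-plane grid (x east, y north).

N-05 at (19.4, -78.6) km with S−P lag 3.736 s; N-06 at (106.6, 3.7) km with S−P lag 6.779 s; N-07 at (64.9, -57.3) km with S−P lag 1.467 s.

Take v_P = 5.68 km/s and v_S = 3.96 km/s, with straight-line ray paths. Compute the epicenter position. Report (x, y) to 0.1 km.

x ≈ 68.2 km, y ≈ -76.2 km

Distance from S−P lag: d = Δt · v_P v_S / (v_P − v_S) = Δt · (5.68·3.96)/(5.68−3.96) ≈ 13.0772·Δt.
So d_N-05 = 48.86, d_N-06 = 88.65, d_N-07 = 19.18 km.
Circle about each station: (x − 19.4)² + (y + 78.6)² = 48.86²; (x − 106.6)² + (y − 3.7)² = 88.65²; (x − 64.9)² + (y + 57.3)² = 19.18².
Subtracting the N-05 equation from the N-06 and N-07 equations removes the quadratic terms:
174.4 x + 164.6 y = -648.59
91.0 x + 42.6 y = 2960.41
Solving the 2×2 system: x ≈ 68.2, y ≈ -76.2 km.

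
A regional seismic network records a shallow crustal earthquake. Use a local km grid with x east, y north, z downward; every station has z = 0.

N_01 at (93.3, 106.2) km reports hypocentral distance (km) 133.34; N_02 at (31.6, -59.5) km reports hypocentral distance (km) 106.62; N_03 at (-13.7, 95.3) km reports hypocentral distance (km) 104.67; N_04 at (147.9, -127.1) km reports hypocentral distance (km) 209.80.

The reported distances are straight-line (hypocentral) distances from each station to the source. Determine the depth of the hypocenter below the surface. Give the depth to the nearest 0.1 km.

67.8 km

Each station gives a sphere (x−x_i)² + (y−y_i)² + z² = d_i² (stations at z=0).
Subtracting the N_01 sphere from N_02 and N_03: z² cancels, leaving linear equations in x and y:
-123.4 x − 331.4 y = -9032.79
-214.0 x − 21.8 y = -3889.80
Solving: x ≈ 16.007, y ≈ 21.296 km (keep extra digits for the depth step; rounded: 16.0, 21.3).
Then from the N_01 sphere: z² = 133.34² − (x − 93.3)² − (y − 106.2)² with x = 16.007, y = 21.296, so z ≈ 67.799 ≈ 67.8 km.
Check against N_04 (with the unrounded solution): distance 209.79 ≈ 209.80 km. ✓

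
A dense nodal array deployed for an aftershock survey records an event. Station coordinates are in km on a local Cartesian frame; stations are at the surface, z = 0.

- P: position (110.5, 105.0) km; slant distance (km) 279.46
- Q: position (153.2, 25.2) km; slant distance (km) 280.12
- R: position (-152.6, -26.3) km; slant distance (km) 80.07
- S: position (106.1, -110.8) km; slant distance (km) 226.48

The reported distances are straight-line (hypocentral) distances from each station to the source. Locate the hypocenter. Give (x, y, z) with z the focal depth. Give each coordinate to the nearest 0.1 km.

(-107.4, -60.6, 56.5)

Each station gives a sphere (x−x_i)² + (y−y_i)² + z² = d_i² (stations at z=0).
Subtracting the P sphere from Q and R: z² cancels, leaving linear equations in x and y:
85.4 x − 159.6 y = 500.71
-526.2 x − 262.6 y = 72429.89
Solving: x ≈ -107.401, y ≈ -60.606 km (keep extra digits for the depth step; rounded: -107.4, -60.6).
Then from the P sphere: z² = 279.46² − (x − 110.5)² − (y − 105.0)² with x = -107.401, y = -60.606, so z ≈ 56.495 ≈ 56.5 km.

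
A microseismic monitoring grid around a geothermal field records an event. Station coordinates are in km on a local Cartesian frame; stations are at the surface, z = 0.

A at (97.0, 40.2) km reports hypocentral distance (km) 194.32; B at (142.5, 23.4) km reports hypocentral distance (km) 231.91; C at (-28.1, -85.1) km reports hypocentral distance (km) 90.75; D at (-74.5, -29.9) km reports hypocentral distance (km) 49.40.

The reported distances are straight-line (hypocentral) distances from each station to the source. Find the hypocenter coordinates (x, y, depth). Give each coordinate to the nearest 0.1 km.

x ≈ -78.3 km, y ≈ -27.7 km, depth ≈ 49.2 km

Each station gives a sphere (x−x_i)² + (y−y_i)² + z² = d_i² (stations at z=0).
Subtracting the A sphere from B and C: z² cancels, leaving linear equations in x and y:
91.0 x − 33.6 y = -6193.22
-250.2 x − 250.6 y = 26531.28
Solving: x ≈ -78.288, y ≈ -27.708 km (keep extra digits for the depth step; rounded: -78.3, -27.7).
Then from the A sphere: z² = 194.32² − (x − 97.0)² − (y − 40.2)² with x = -78.288, y = -27.708, so z ≈ 49.223 ≈ 49.2 km.
Check against D (with the unrounded solution): distance 49.42 ≈ 49.40 km. ✓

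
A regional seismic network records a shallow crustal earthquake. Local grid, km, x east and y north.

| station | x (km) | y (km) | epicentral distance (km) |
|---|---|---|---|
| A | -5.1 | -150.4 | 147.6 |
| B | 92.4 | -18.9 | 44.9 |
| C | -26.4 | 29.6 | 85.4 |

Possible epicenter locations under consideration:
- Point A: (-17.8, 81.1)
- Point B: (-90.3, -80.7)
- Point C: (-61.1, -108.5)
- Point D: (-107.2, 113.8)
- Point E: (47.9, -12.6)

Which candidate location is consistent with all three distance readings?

For each candidate, compare |candidate − station| to the reported distance:
Point A: residuals A 84.2, B 103.9, C 33.2 → max 103.9 km
Point B: residuals A 37.5, B 148.0, C 42.1 → max 148.0 km
Point C: residuals A 77.7, B 132.8, C 57.0 → max 132.8 km
Point D: residuals A 135.6, B 194.8, C 31.3 → max 194.8 km
Point E: residuals A 0.0, B 0.0, C 0.0 → max 0.0 km
Only Point E has all residuals ≈ 0.

Point E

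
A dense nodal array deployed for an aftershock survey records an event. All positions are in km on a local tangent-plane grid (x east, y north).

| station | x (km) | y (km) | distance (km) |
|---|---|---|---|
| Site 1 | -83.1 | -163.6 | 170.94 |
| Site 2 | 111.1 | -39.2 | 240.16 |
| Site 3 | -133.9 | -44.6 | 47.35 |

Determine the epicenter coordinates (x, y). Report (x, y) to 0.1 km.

(-125.5, 2.0)

Circle about each station: (x + 83.1)² + (y + 163.6)² = 170.94²; (x − 111.1)² + (y + 39.2)² = 240.16²; (x + 133.9)² + (y + 44.6)² = 47.35².
Subtracting pairs of circle equations eliminates x²+y² and gives linear equations (the radical axes):
388.4 x + 248.8 y = -48247.06
-101.6 x + 238.0 y = 13226.26
Solving the 2×2 system: x ≈ -125.5, y ≈ 2.0 km.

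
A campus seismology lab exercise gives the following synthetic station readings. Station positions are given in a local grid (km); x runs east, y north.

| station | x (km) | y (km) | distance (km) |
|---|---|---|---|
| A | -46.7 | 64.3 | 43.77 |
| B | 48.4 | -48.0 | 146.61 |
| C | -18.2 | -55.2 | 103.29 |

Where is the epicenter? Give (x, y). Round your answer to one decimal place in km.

Circle about each station: (x + 46.7)² + (y − 64.3)² = 43.77²; (x − 48.4)² + (y + 48.0)² = 146.61²; (x + 18.2)² + (y + 55.2)² = 103.29².
Subtracting the A equation from the B and C equations removes the quadratic terms:
190.2 x − 224.6 y = -21247.50
57.0 x − 239.0 y = -11690.11
Solving the 2×2 system: x ≈ -75.1, y ≈ 31.0 km.

x ≈ -75.1 km, y ≈ 31.0 km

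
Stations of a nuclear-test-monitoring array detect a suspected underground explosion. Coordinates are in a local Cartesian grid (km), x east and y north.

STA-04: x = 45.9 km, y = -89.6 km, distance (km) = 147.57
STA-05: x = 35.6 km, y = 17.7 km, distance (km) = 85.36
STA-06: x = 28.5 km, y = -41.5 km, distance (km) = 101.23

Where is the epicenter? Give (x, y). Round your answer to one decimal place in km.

(-49.6, 22.9)

Circle about each station: (x − 45.9)² + (y + 89.6)² = 147.57²; (x − 35.6)² + (y − 17.7)² = 85.36²; (x − 28.5)² + (y + 41.5)² = 101.23².
Subtracting pairs of circle equations eliminates x²+y² and gives linear equations (the radical axes):
-20.6 x + 214.6 y = 5936.26
-34.8 x + 96.2 y = 3928.92
Solving the 2×2 system: x ≈ -49.6, y ≈ 22.9 km.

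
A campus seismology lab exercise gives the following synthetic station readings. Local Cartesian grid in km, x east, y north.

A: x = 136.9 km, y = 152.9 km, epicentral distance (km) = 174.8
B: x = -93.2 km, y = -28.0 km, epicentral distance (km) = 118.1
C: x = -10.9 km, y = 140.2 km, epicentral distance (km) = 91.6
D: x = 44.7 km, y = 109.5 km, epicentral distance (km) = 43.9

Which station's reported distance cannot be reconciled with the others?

Solve using three stations at a time. Using A, B, C (subtract circle equations pairwise → linear system) gives (x, y) ≈ (-3.6, 48.9).
Distances from that point to each station vs reported:
  A: calculated 174.8 vs reported 174.8 → residual 0.0 km
  B: calculated 118.1 vs reported 118.1 → residual 0.0 km
  C: calculated 91.6 vs reported 91.6 → residual 0.0 km
  D: calculated 77.5 vs reported 43.9 → residual 33.6 km
A, B, C are mutually consistent (residuals ≈ 0); D is off by 33.6 km.

D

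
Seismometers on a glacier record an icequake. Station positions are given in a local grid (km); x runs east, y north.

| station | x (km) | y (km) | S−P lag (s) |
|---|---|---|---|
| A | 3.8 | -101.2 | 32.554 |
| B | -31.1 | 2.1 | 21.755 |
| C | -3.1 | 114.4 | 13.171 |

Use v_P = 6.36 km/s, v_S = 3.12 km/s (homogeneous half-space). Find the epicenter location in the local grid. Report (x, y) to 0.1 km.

Distance from S−P lag: d = Δt · v_P v_S / (v_P − v_S) = Δt · (6.36·3.12)/(6.36−3.12) ≈ 6.1244·Δt.
So d_A = 199.38, d_B = 133.24, d_C = 80.67 km.
Circle about each station: (x − 3.8)² + (y + 101.2)² = 199.38²; (x + 31.1)² + (y − 2.1)² = 133.24²; (x + 3.1)² + (y − 114.4)² = 80.67².
Subtracting pairs of circle equations eliminates x²+y² and gives linear equations (the radical axes):
-69.8 x + 206.6 y = 12715.23
-13.8 x + 431.2 y = 36085.83
Solving the 2×2 system: x ≈ 72.4, y ≈ 86.0 km.

(72.4, 86.0)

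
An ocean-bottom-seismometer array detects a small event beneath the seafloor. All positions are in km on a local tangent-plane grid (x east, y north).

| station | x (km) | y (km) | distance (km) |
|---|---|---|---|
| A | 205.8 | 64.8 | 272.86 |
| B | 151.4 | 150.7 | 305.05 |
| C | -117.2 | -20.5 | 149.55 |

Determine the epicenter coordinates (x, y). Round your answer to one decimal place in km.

Circle about each station: (x − 205.8)² + (y − 64.8)² = 272.86²; (x − 151.4)² + (y − 150.7)² = 305.05²; (x + 117.2)² + (y + 20.5)² = 149.55².
Subtracting pairs of circle equations eliminates x²+y² and gives linear equations (the radical axes):
-108.8 x + 171.8 y = -19523.15
-646.0 x − 170.6 y = 19690.79
Solving the 2×2 system: x ≈ -0.4, y ≈ -113.9 km.

x ≈ -0.4 km, y ≈ -113.9 km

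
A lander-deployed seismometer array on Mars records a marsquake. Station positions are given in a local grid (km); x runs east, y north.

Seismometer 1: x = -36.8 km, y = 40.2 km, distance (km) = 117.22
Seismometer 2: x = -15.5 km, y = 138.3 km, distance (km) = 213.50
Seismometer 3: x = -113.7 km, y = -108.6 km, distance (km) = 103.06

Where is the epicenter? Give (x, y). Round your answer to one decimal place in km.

Circle about each station: (x + 36.8)² + (y − 40.2)² = 117.22²; (x + 15.5)² + (y − 138.3)² = 213.50²; (x + 113.7)² + (y + 108.6)² = 103.06².
Subtracting the Seismometer 1 equation from the Seismometer 2 and Seismometer 3 equations removes the quadratic terms:
42.6 x + 196.2 y = -15444.86
-153.8 x − 297.6 y = 24870.53
Solving the 2×2 system: x ≈ -16.2, y ≈ -75.2 km.

-16.2 km east, -75.2 km north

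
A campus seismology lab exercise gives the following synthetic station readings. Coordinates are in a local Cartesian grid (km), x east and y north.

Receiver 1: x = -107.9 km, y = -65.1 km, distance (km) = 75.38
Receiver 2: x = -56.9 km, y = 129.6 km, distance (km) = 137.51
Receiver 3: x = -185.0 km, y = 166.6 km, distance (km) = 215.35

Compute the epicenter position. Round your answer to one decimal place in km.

-58.8 km east, -7.9 km north

Circle about each station: (x + 107.9)² + (y + 65.1)² = 75.38²; (x + 56.9)² + (y − 129.6)² = 137.51²; (x + 185.0)² + (y − 166.6)² = 215.35².
Subtracting pairs of circle equations eliminates x²+y² and gives linear equations (the radical axes):
102.0 x + 389.4 y = -9073.51
-154.2 x + 463.4 y = 5406.66
Solving the 2×2 system: x ≈ -58.8, y ≈ -7.9 km.
Check against Receiver 1 (with the unrounded x, y): √((x + 107.9)²+(y + 65.1)²) = 75.38 ≈ 75.38 km. ✓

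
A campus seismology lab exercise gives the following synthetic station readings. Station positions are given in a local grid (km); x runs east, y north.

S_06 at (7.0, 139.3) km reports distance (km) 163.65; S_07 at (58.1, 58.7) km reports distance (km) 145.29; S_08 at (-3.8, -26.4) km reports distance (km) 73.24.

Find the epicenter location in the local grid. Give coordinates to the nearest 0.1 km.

(-73.3, -3.3)

Circle about each station: (x − 7.0)² + (y − 139.3)² = 163.65²; (x − 58.1)² + (y − 58.7)² = 145.29²; (x + 3.8)² + (y + 26.4)² = 73.24².
Subtracting the S_06 equation from the S_07 and S_08 equations removes the quadratic terms:
102.2 x − 161.2 y = -6960.05
-21.6 x − 331.4 y = 2675.13
Solving the 2×2 system: x ≈ -73.3, y ≈ -3.3 km.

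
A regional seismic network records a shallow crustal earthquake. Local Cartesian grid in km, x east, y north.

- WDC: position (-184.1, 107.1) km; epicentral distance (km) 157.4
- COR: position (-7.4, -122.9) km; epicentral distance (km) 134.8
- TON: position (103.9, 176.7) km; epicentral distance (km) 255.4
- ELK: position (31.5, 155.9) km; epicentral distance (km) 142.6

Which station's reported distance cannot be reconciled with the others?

Solve using three stations at a time. Using WDC, COR, TON (subtract circle equations pairwise → linear system) gives (x, y) ≈ (-74.6, -6.0).
Distances from that point to each station vs reported:
  WDC: calculated 157.4 vs reported 157.4 → residual 0.0 km
  COR: calculated 134.8 vs reported 134.8 → residual 0.0 km
  TON: calculated 255.4 vs reported 255.4 → residual 0.0 km
  ELK: calculated 193.6 vs reported 142.6 → residual 51.0 km
WDC, COR, TON are mutually consistent (residuals ≈ 0); ELK is off by 51.0 km.

ELK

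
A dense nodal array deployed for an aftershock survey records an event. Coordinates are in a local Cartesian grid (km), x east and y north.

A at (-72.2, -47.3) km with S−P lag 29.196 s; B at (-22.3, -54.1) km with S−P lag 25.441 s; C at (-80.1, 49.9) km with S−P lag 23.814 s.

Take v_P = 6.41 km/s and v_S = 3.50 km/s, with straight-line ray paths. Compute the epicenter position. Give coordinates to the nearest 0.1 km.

x ≈ 95.8 km, y ≈ 102.5 km

Distance from S−P lag: d = Δt · v_P v_S / (v_P − v_S) = Δt · (6.41·3.50)/(6.41−3.50) ≈ 7.7096·Δt.
So d_A = 225.09, d_B = 196.14, d_C = 183.60 km.
Circle about each station: (x + 72.2)² + (y + 47.3)² = 225.09²; (x + 22.3)² + (y + 54.1)² = 196.14²; (x + 80.1)² + (y − 49.9)² = 183.60².
Subtracting the A equation from the B and C equations removes the quadratic terms:
99.8 x − 13.6 y = 8168.58
-15.8 x + 194.4 y = 18412.44
Solving the 2×2 system: x ≈ 95.8, y ≈ 102.5 km.
Check against A (with the unrounded x, y): √((x + 72.2)²+(y + 47.3)²) = 225.10 ≈ 225.09 km. ✓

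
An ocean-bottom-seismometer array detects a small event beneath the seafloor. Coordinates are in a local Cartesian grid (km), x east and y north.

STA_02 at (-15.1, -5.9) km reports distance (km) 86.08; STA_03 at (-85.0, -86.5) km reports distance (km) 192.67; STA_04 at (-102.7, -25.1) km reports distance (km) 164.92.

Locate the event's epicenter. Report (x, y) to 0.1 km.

Circle about each station: (x + 15.1)² + (y + 5.9)² = 86.08²; (x + 85.0)² + (y + 86.5)² = 192.67²; (x + 102.7)² + (y + 25.1)² = 164.92².
Subtracting the STA_02 equation from the STA_03 and STA_04 equations removes the quadratic terms:
-139.8 x − 161.2 y = -15267.53
-175.2 x − 38.4 y = -8874.36
Solving the 2×2 system: x ≈ 36.9, y ≈ 62.7 km.
Check against STA_02 (with the unrounded x, y): √((x + 15.1)²+(y + 5.9)²) = 86.09 ≈ 86.08 km. ✓

(36.9, 62.7)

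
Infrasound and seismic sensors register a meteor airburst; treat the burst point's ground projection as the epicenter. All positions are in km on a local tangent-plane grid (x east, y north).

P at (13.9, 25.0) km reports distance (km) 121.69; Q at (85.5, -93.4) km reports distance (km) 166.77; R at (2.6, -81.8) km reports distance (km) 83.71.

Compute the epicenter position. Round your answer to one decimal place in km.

Circle about each station: (x − 13.9)² + (y − 25.0)² = 121.69²; (x − 85.5)² + (y + 93.4)² = 166.77²; (x − 2.6)² + (y + 81.8)² = 83.71².
Subtracting pairs of circle equations eliminates x²+y² and gives linear equations (the radical axes):
143.2 x − 236.8 y = 2211.82
-22.6 x − 213.6 y = 13680.88
Solving the 2×2 system: x ≈ -77.0, y ≈ -55.9 km.

-77.0 km east, -55.9 km north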